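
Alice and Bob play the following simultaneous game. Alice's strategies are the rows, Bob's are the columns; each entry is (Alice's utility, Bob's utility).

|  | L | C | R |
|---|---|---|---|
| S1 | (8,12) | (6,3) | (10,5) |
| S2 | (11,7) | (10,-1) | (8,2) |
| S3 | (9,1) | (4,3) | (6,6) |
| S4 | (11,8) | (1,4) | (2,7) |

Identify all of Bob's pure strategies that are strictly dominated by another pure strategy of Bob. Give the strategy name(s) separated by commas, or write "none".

L: no other strategy beats it everywhere (C at S1 (12>3); R at S1 (12>5)).
C: dominated, since R does at least as well everywhere (S1: 5>3, S2: 2>-1, S3: 6>3, S4: 7>4).
Nothing dominates R: L at S3 (6>1); C at S1 (5>3).

C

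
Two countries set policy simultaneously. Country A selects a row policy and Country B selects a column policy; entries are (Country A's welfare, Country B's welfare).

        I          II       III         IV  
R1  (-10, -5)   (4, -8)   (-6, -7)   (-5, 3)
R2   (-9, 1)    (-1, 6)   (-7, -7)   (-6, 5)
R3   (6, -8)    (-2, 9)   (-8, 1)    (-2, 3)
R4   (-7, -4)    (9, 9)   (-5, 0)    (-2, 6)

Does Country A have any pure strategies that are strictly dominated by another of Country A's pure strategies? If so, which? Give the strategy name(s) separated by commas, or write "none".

R1: dominated, since R4 does at least as well everywhere (I: -7>-10, II: 9>4, III: -5>-6, IV: -2>-5).
R2: dominated, since R4 does at least as well everywhere (I: -7>-9, II: 9>-1, III: -5>-7, IV: -2>-6).
Nothing dominates R3: R1 at I (6>-10); R2 at I (6>-9); R4 at I (6>-7).
R4: no other strategy beats it everywhere (R1 at I (-7>-10); R2 at I (-7>-9); R3 at II (9>-2)).

R1, R2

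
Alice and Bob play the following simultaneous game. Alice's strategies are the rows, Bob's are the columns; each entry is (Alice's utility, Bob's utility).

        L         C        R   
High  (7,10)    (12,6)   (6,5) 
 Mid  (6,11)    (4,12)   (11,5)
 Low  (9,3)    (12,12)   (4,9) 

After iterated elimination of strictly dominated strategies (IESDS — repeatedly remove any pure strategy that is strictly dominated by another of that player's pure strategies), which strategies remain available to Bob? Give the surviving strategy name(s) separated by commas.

L, C

For Bob, C strictly dominates R on the remaining rows (High: 6>5, Mid: 12>5, Low: 12>9); eliminate R.
Row Mid is eliminated: High beats it against every remaining column (L: 7>6, C: 12>4).
Among the remaining strategies, none is strictly dominated by another pure strategy of the same player, so the elimination stops.
Surviving strategies — Alice: {High, Low}; Bob: {L, C}.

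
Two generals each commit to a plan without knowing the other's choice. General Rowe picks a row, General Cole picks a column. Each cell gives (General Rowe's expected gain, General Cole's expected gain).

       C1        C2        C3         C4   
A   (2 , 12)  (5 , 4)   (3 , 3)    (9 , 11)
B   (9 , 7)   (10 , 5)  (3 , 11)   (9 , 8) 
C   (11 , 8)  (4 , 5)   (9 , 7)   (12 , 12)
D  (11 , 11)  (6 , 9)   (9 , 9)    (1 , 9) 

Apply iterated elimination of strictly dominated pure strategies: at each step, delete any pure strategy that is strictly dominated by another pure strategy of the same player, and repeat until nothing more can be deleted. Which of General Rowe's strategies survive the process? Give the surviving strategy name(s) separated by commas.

C, D

For General Cole, C1 strictly dominates C2 on the remaining rows (A: 12>4, B: 7>5, C: 8>5, D: 11>9); eliminate C2.
Row A is eliminated: C beats it against every remaining column (C1: 11>2, C3: 9>3, C4: 12>9).
For General Rowe, C strictly dominates B on the remaining columns (C1: 11>9, C3: 9>3, C4: 12>9); eliminate B.
General Cole's strategy C3 is strictly dominated by C1 (C: 8>7, D: 11>9) and is removed.
Among the remaining strategies, none is strictly dominated by another pure strategy of the same player, so the elimination stops.
Surviving strategies — General Rowe: {C, D}; General Cole: {C1, C4}.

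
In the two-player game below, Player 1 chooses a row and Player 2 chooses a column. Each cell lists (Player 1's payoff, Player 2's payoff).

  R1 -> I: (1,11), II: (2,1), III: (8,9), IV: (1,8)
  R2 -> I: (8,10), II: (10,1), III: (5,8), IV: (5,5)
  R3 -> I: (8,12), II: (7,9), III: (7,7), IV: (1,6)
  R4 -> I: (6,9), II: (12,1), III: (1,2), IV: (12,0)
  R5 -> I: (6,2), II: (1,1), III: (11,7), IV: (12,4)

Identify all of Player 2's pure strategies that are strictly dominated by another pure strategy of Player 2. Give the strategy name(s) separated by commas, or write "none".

I: no other strategy beats it everywhere (II at R1 (11>1); III at R1 (11>9); IV at R1 (11>8)).
II: dominated, since I does at least as well everywhere (R1: 11>1, R2: 10>1, R3: 12>9, R4: 9>1, R5: 2>1).
III is not dominated — it holds its own against I at R5 (7>2); II at R1 (9>1); IV at R1 (9>8).
IV: dominated, since III does at least as well everywhere (R1: 9>8, R2: 8>5, R3: 7>6, R4: 2>0, R5: 7>4).

II, IV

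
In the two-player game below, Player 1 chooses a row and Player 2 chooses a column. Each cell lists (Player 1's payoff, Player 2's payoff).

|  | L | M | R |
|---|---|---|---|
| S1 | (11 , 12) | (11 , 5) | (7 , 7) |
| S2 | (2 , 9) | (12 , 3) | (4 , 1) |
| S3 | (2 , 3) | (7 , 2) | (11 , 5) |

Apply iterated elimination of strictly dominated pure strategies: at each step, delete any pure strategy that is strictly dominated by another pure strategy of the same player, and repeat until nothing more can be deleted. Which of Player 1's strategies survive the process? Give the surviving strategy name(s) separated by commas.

S1, S3

For Player 2, L strictly dominates M on the remaining rows (S1: 12>5, S2: 9>3, S3: 3>2); eliminate M.
Player 1's strategy S2 is strictly dominated by S1 (L: 11>2, R: 7>4) and is removed.
Among the remaining strategies, none is strictly dominated by another pure strategy of the same player, so the elimination stops.
Surviving strategies — Player 1: {S1, S3}; Player 2: {L, R}.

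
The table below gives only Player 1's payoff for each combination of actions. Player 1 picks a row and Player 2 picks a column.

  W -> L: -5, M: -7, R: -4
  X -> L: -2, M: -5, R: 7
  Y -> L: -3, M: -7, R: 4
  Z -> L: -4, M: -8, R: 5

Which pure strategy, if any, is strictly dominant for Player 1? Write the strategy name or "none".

X

X vs W: L: -2>-5, M: -5>-7, R: 7>-4.
X vs Y: L: -2>-3, M: -5>-7, R: 7>4.
X vs Z: L: -2>-4, M: -5>-8, R: 7>5.
X strictly beats every other strategy against every opponent action, so it is strictly dominant.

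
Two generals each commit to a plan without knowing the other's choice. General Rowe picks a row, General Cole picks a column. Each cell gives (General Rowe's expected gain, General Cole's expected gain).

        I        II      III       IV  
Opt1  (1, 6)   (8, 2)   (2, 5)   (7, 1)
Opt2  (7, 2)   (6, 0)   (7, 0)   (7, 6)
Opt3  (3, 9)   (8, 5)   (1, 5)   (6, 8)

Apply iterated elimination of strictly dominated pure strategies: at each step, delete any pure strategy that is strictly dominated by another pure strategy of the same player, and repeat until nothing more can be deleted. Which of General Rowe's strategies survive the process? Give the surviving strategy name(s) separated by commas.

General Cole's strategy II is strictly dominated by I (Opt1: 6>2, Opt2: 2>0, Opt3: 9>5) and is removed.
Row Opt3 is eliminated: Opt2 beats it against every remaining column (I: 7>3, III: 7>1, IV: 7>6).
General Cole's strategy III is strictly dominated by I (Opt1: 6>5, Opt2: 2>0) and is removed.
Among the remaining strategies, none is strictly dominated by another pure strategy of the same player, so the elimination stops.
Surviving strategies — General Rowe: {Opt1, Opt2}; General Cole: {I, IV}.

Opt1, Opt2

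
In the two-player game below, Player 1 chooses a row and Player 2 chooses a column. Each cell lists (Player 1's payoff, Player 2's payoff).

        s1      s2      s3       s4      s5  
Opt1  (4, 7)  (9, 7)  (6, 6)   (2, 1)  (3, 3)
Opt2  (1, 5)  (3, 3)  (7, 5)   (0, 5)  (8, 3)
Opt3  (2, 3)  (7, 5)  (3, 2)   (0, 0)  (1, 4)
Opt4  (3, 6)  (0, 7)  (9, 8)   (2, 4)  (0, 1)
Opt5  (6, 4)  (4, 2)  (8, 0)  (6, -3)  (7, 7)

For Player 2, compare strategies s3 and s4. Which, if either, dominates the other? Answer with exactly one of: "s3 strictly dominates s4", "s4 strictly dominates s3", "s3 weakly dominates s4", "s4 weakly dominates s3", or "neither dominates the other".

s3 weakly dominates s4

s3's payoffs vs s4's, by Player 1's action — Opt1: 6>1, Opt2: 5=5, Opt3: 2>0, Opt4: 8>4, Opt5: 0>-3.
s3 is at least as good everywhere and strictly better somewhere (tied only at Opt2), so s3 weakly but not strictly dominates s4.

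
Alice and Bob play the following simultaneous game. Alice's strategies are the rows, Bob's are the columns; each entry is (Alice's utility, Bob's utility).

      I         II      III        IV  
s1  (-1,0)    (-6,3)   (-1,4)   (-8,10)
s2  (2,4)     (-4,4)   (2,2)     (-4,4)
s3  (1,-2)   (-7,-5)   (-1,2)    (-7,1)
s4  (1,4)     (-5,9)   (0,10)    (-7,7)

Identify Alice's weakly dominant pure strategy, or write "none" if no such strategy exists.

s2

s2 vs s1: I: 2>-1, II: -4>-6, III: 2>-1, IV: -4>-8.
s2 vs s3: I: 2>1, II: -4>-7, III: 2>-1, IV: -4>-7.
s2 vs s4: I: 2>1, II: -4>-5, III: 2>0, IV: -4>-7.
s2 is at least as good as every other strategy against every opponent action, so it is weakly dominant.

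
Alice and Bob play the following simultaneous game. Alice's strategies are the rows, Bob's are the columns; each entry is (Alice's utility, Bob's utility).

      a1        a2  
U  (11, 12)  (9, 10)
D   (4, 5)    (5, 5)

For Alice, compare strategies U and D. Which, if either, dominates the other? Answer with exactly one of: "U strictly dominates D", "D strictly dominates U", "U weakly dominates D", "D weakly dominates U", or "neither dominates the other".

U strictly dominates D

U's payoffs vs D's, by Bob's action — a1: 11>4, a2: 9>5.
Every comparison favours U, so U strictly dominates D.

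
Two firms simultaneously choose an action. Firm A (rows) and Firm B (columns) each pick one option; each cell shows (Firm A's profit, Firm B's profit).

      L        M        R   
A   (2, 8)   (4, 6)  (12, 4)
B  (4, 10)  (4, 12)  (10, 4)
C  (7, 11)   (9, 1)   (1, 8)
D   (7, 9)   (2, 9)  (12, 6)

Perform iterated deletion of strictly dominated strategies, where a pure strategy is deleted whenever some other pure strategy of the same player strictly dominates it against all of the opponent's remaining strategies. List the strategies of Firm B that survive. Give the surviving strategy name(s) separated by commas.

For Firm B, L strictly dominates R on the remaining rows (A: 8>4, B: 10>4, C: 11>8, D: 9>6); eliminate R.
Firm A's strategy A is strictly dominated by C (L: 7>2, M: 9>4) and is removed.
For Firm A, C strictly dominates B on the remaining columns (L: 7>4, M: 9>4); eliminate B.
Among the remaining strategies, none is strictly dominated by another pure strategy of the same player, so the elimination stops.
Surviving strategies — Firm A: {C, D}; Firm B: {L, M}.

L, M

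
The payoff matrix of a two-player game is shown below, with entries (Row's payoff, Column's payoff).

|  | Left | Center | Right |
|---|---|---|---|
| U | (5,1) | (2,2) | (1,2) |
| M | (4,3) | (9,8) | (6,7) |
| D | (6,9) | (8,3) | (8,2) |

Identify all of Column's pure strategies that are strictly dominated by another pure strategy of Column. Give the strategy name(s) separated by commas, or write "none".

Left: no other strategy beats it everywhere (Center at D (9>3); Right at D (9>2)).
Nothing dominates Center: Left at U (2>1); Right at U (2=2).
Right is not dominated — it holds its own against Left at U (2>1); Center at U (2=2).

none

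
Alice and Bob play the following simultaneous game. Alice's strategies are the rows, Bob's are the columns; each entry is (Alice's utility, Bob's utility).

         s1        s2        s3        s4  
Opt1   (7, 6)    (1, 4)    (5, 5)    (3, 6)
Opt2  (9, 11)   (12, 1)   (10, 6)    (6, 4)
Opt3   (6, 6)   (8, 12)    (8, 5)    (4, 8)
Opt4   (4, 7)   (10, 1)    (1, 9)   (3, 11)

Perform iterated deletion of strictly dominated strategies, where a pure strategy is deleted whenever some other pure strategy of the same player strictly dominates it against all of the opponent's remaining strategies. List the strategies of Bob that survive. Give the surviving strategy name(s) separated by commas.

s1

Row Opt1 is eliminated: Opt2 beats it against every remaining column (s1: 9>7, s2: 12>1, s3: 10>5, s4: 6>3).
Alice's strategy Opt3 is strictly dominated by Opt2 (s1: 9>6, s2: 12>8, s3: 10>8, s4: 6>4) and is removed.
Row Opt4 is eliminated: Opt2 beats it against every remaining column (s1: 9>4, s2: 12>10, s3: 10>1, s4: 6>3).
Column s2 is eliminated: s1 beats it against every remaining row (Opt2: 11>1).
Column s3 is eliminated: s1 beats it against every remaining row (Opt2: 11>6).
Column s4 is eliminated: s1 beats it against every remaining row (Opt2: 11>4).
Among the remaining strategies, none is strictly dominated by another pure strategy of the same player, so the elimination stops.
Surviving strategies — Alice: {Opt2}; Bob: {s1}.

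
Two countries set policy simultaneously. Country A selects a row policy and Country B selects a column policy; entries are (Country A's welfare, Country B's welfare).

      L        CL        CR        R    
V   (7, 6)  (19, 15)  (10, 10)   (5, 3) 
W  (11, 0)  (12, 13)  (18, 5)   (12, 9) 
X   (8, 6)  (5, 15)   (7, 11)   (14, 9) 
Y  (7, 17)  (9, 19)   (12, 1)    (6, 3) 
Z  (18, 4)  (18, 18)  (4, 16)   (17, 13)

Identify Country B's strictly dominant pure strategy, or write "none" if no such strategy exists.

CL vs L: V: 15>6, W: 13>0, X: 15>6, Y: 19>17, Z: 18>4.
CL vs CR: V: 15>10, W: 13>5, X: 15>11, Y: 19>1, Z: 18>16.
CL vs R: V: 15>3, W: 13>9, X: 15>9, Y: 19>3, Z: 18>13.
CL strictly beats every other strategy against every opponent action, so it is strictly dominant.

CL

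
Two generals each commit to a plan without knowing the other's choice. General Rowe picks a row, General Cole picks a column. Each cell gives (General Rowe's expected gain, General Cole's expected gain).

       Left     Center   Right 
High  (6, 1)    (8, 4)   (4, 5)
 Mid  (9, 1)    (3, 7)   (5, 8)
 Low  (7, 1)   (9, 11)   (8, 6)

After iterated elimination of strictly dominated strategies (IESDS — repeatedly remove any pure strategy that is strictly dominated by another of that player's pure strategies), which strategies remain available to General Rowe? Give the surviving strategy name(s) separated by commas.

For General Rowe, Low strictly dominates High on the remaining columns (Left: 7>6, Center: 9>8, Right: 8>4); eliminate High.
Column Left is eliminated: Center beats it against every remaining row (Mid: 7>1, Low: 11>1).
For General Rowe, Low strictly dominates Mid on the remaining columns (Center: 9>3, Right: 8>5); eliminate Mid.
For General Cole, Center strictly dominates Right on the remaining rows (Low: 11>6); eliminate Right.
Among the remaining strategies, none is strictly dominated by another pure strategy of the same player, so the elimination stops.
Surviving strategies — General Rowe: {Low}; General Cole: {Center}.

Low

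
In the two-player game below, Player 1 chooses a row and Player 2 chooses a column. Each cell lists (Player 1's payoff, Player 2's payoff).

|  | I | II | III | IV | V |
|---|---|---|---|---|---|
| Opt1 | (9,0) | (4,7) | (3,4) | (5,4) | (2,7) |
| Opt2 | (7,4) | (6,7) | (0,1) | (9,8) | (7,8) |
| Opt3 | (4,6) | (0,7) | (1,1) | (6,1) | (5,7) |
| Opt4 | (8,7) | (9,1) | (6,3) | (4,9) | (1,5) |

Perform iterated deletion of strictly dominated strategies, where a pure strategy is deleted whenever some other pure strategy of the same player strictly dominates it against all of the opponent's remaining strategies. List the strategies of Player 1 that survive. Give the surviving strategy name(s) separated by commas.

Player 2's strategy III is strictly dominated by V (Opt1: 7>4, Opt2: 8>1, Opt3: 7>1, Opt4: 5>3) and is removed.
For Player 1, Opt2 strictly dominates Opt3 on the remaining columns (I: 7>4, II: 6>0, IV: 9>6, V: 7>5); eliminate Opt3.
For Player 2, IV strictly dominates I on the remaining rows (Opt1: 4>0, Opt2: 8>4, Opt4: 9>7); eliminate I.
For Player 1, Opt2 strictly dominates Opt1 on the remaining columns (II: 6>4, IV: 9>5, V: 7>2); eliminate Opt1.
Player 2's strategy II is strictly dominated by IV (Opt2: 8>7, Opt4: 9>1) and is removed.
Row Opt4 is eliminated: Opt2 beats it against every remaining column (IV: 9>4, V: 7>1).
Among the remaining strategies, none is strictly dominated by another pure strategy of the same player, so the elimination stops.
Surviving strategies — Player 1: {Opt2}; Player 2: {IV, V}.

Opt2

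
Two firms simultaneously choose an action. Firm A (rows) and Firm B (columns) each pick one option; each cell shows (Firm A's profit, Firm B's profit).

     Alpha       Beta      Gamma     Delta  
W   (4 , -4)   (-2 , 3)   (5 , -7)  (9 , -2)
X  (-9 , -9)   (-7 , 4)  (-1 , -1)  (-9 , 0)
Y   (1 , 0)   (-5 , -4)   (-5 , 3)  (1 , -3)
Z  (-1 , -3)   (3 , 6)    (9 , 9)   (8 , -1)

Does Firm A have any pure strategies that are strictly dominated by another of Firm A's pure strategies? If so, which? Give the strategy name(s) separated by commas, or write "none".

W is not dominated — it holds its own against X at Alpha (4>-9); Y at Alpha (4>1); Z at Alpha (4>-1).
X: dominated, since W does at least as well everywhere (Alpha: 4>-9, Beta: -2>-7, Gamma: 5>-1, Delta: 9>-9).
Y: dominated, since W does at least as well everywhere (Alpha: 4>1, Beta: -2>-5, Gamma: 5>-5, Delta: 9>1).
Z: no other strategy beats it everywhere (W at Beta (3>-2); X at Alpha (-1>-9); Y at Beta (3>-5)).

X, Y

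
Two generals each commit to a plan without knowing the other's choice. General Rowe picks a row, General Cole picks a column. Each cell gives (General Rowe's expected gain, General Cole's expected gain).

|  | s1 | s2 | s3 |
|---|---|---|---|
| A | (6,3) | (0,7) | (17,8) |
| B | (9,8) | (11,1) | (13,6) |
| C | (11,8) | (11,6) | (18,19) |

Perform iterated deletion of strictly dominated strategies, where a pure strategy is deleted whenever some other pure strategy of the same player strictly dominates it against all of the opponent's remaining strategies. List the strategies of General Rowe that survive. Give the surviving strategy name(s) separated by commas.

For General Rowe, C strictly dominates A on the remaining columns (s1: 11>6, s2: 11>0, s3: 18>17); eliminate A.
General Cole's strategy s2 is strictly dominated by s1 (B: 8>1, C: 8>6) and is removed.
Row B is eliminated: C beats it against every remaining column (s1: 11>9, s3: 18>13).
General Cole's strategy s1 is strictly dominated by s3 (C: 19>8) and is removed.
Among the remaining strategies, none is strictly dominated by another pure strategy of the same player, so the elimination stops.
Surviving strategies — General Rowe: {C}; General Cole: {s3}.

C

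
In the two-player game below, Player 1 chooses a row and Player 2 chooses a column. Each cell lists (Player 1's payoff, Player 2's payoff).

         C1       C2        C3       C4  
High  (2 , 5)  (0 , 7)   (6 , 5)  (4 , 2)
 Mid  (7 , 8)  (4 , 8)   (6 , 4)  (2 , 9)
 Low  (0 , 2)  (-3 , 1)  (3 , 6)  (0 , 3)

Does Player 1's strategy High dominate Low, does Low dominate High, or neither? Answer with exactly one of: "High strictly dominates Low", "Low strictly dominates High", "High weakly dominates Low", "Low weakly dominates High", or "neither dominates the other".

High's payoffs vs Low's, by Player 2's action — C1: 2>0, C2: 0>-3, C3: 6>3, C4: 4>0.
Every comparison favours High, so High strictly dominates Low.

High strictly dominates Low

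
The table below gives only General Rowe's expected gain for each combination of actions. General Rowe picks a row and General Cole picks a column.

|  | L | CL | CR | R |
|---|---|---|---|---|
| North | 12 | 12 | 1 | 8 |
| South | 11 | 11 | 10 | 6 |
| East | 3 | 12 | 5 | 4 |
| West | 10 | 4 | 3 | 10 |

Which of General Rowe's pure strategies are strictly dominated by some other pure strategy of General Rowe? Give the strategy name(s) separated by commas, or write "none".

none

North: no other strategy beats it everywhere (South at L (12>11); East at L (12>3); West at L (12>10)).
Nothing dominates South: North at CR (10>1); East at L (11>3); West at L (11>10).
East: no other strategy beats it everywhere (North at CL (12=12); South at CL (12>11); West at CL (12>4)).
Nothing dominates West: North at CR (3>1); South at R (10>6); East at L (10>3).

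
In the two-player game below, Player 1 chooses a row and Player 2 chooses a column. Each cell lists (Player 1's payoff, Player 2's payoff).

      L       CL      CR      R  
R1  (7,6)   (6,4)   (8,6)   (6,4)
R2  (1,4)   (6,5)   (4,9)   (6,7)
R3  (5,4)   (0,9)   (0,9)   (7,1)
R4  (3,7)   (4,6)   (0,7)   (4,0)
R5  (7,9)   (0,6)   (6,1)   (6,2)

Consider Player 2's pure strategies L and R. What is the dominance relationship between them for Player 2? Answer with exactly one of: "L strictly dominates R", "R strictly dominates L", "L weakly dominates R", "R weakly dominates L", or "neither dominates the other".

neither dominates the other

Compare L to R across every action of Player 1: R1: 6>4, R2: 4<7, R3: 4>1, R4: 7>0, R5: 9>2.
L does better at R1, R3, R4, R5 but worse at R2; neither strategy dominates the other.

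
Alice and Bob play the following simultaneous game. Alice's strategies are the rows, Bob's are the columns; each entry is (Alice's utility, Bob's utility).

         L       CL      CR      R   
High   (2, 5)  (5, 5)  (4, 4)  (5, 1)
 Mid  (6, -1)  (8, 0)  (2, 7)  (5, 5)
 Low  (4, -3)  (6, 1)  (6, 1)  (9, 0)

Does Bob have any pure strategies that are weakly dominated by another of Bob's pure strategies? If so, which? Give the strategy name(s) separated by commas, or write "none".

CL weakly dominates L — High: 5=5, Mid: 0>-1, Low: 1>-3.
CL: no other strategy beats it everywhere (L at Mid (0>-1); CR at High (5>4); R at High (5>1)).
CR: no other strategy beats it everywhere (L at Mid (7>-1); CL at Mid (7>0); R at High (4>1)).
R: dominated, since CR does at least as well everywhere (High: 4>1, Mid: 7>5, Low: 1>0).

L, R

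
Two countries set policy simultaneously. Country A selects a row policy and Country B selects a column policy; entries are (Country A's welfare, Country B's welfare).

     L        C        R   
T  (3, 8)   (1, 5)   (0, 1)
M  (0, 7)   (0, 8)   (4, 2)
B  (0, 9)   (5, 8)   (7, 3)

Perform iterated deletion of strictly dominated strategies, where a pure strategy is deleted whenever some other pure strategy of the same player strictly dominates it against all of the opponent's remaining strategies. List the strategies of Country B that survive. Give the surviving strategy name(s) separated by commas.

L

For Country B, L strictly dominates R on the remaining rows (T: 8>1, M: 7>2, B: 9>3); eliminate R.
Row M is eliminated: T beats it against every remaining column (L: 3>0, C: 1>0).
For Country B, L strictly dominates C on the remaining rows (T: 8>5, B: 9>8); eliminate C.
Country A's strategy B is strictly dominated by T (L: 3>0) and is removed.
Among the remaining strategies, none is strictly dominated by another pure strategy of the same player, so the elimination stops.
Surviving strategies — Country A: {T}; Country B: {L}.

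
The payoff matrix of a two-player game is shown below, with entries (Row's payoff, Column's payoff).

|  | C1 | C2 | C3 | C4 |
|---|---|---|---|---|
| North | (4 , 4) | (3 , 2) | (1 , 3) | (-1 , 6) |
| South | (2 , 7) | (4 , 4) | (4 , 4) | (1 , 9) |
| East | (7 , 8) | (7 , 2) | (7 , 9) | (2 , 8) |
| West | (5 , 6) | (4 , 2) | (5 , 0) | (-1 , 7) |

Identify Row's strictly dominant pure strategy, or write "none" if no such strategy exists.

East

East vs North: C1: 7>4, C2: 7>3, C3: 7>1, C4: 2>-1.
East vs South: C1: 7>2, C2: 7>4, C3: 7>4, C4: 2>1.
East vs West: C1: 7>5, C2: 7>4, C3: 7>5, C4: 2>-1.
East strictly beats every other strategy against every opponent action, so it is strictly dominant.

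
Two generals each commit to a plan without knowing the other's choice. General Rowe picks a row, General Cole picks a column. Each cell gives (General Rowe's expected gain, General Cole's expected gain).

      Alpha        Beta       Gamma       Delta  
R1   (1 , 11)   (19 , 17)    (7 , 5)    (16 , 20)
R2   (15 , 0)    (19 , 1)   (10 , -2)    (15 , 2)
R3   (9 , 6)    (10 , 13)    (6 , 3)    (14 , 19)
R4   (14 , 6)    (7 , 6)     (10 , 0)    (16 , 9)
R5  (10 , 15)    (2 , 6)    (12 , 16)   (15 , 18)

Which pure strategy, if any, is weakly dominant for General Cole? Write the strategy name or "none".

Delta

Delta vs Alpha: R1: 20>11, R2: 2>0, R3: 19>6, R4: 9>6, R5: 18>15.
Delta vs Beta: R1: 20>17, R2: 2>1, R3: 19>13, R4: 9>6, R5: 18>6.
Delta vs Gamma: R1: 20>5, R2: 2>-2, R3: 19>3, R4: 9>0, R5: 18>16.
Delta is at least as good as every other strategy against every opponent action, so it is weakly dominant.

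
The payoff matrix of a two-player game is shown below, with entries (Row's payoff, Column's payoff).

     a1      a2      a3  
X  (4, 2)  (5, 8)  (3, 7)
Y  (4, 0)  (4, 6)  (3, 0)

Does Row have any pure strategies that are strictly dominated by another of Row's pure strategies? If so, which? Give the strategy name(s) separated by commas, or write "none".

Nothing dominates X: Y at a1 (4=4).
Y: no other strategy beats it everywhere (X at a1 (4=4)).

none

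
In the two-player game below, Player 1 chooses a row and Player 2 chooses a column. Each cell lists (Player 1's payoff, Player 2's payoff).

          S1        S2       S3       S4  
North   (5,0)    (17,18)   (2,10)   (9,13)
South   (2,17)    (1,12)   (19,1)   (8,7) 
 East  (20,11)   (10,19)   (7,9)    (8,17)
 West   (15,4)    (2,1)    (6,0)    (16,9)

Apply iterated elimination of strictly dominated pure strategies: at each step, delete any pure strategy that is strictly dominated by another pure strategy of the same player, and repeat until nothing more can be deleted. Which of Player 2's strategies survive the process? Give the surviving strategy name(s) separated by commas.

Column S3 is eliminated: S2 beats it against every remaining row (North: 18>10, South: 12>1, East: 19>9, West: 1>0).
Player 1's strategy South is strictly dominated by North (S1: 5>2, S2: 17>1, S4: 9>8) and is removed.
Player 2's strategy S1 is strictly dominated by S4 (North: 13>0, East: 17>11, West: 9>4) and is removed.
For Player 1, North strictly dominates East on the remaining columns (S2: 17>10, S4: 9>8); eliminate East.
Among the remaining strategies, none is strictly dominated by another pure strategy of the same player, so the elimination stops.
Surviving strategies — Player 1: {North, West}; Player 2: {S2, S4}.

S2, S4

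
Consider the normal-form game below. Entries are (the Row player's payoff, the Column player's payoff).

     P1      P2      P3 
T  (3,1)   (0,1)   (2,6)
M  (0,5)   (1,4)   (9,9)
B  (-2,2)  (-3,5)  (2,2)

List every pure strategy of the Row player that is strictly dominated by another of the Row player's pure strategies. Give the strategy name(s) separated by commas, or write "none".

T: no other strategy beats it everywhere (M at P1 (3>0); B at P1 (3>-2)).
M: no other strategy beats it everywhere (T at P2 (1>0); B at P1 (0>-2)).
B is strictly dominated by M (P1: 0>-2, P2: 1>-3, P3: 9>2).

B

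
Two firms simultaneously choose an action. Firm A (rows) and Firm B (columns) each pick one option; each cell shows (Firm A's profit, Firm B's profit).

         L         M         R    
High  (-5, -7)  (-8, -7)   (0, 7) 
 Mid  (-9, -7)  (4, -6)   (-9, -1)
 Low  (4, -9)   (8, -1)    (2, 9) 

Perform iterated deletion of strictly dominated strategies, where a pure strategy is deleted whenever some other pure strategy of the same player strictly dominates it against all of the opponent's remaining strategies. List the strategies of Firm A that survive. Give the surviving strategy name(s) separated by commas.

Low

Row High is eliminated: Low beats it against every remaining column (L: 4>-5, M: 8>-8, R: 2>0).
Row Mid is eliminated: Low beats it against every remaining column (L: 4>-9, M: 8>4, R: 2>-9).
For Firm B, M strictly dominates L on the remaining rows (Low: -1>-9); eliminate L.
For Firm B, R strictly dominates M on the remaining rows (Low: 9>-1); eliminate M.
Among the remaining strategies, none is strictly dominated by another pure strategy of the same player, so the elimination stops.
Surviving strategies — Firm A: {Low}; Firm B: {R}.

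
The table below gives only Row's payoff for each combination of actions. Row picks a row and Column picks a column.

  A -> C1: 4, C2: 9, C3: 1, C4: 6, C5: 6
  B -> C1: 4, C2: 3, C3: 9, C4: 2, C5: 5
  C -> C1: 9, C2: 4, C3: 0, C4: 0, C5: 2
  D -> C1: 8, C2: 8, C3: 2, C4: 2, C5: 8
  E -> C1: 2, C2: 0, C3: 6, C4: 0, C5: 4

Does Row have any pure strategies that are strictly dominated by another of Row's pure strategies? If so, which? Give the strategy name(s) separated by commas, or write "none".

E

Nothing dominates A: B at C1 (4=4); C at C2 (9>4); D at C2 (9>8); E at C1 (4>2).
Nothing dominates B: A at C1 (4=4); C at C3 (9>0); D at C3 (9>2); E at C1 (4>2).
C is not dominated — it holds its own against A at C1 (9>4); B at C1 (9>4); D at C1 (9>8); E at C1 (9>2).
Nothing dominates D: A at C1 (8>4); B at C1 (8>4); C at C2 (8>4); E at C1 (8>2).
E is strictly dominated by B (C1: 4>2, C2: 3>0, C3: 9>6, C4: 2>0, C5: 5>4).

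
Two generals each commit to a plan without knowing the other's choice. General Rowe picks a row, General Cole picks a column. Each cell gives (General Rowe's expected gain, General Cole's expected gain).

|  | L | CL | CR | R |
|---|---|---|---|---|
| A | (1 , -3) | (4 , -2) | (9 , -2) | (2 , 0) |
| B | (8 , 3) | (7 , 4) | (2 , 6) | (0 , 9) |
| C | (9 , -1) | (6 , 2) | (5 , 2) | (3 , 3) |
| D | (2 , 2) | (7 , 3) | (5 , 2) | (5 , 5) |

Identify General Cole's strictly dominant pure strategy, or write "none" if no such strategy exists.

R

R vs L: A: 0>-3, B: 9>3, C: 3>-1, D: 5>2.
R vs CL: A: 0>-2, B: 9>4, C: 3>2, D: 5>3.
R vs CR: A: 0>-2, B: 9>6, C: 3>2, D: 5>2.
R strictly beats every other strategy against every opponent action, so it is strictly dominant.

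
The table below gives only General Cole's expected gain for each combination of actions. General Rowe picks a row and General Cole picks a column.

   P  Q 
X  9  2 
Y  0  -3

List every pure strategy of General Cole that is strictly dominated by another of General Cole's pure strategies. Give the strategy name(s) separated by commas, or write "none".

P: no other strategy beats it everywhere (Q at X (9>2)).
P strictly dominates Q — X: 9>2, Y: 0>-3.

Q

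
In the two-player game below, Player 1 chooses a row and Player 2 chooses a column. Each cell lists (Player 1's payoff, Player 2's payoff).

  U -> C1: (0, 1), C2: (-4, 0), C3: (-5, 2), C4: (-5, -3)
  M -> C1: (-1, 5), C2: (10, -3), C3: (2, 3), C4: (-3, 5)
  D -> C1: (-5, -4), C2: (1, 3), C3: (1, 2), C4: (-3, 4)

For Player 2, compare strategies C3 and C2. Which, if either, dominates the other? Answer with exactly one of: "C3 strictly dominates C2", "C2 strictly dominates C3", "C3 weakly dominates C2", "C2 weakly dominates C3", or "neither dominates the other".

C3's payoffs vs C2's, by Player 1's action — U: 2>0, M: 3>-3, D: 2<3.
C3 does better at U, M but worse at D; neither strategy dominates the other.

neither dominates the other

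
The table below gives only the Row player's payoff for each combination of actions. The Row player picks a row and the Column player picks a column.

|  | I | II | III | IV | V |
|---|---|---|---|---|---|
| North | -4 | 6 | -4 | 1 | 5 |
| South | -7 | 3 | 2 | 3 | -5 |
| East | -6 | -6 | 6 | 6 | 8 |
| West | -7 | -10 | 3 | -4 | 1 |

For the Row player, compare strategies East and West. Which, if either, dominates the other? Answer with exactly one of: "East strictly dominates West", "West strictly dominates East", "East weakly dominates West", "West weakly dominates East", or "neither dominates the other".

East's payoffs vs West's, by the Column player's action — I: -6>-7, II: -6>-10, III: 6>3, IV: 6>-4, V: 8>1.
Every comparison favours East, so East strictly dominates West.

East strictly dominates West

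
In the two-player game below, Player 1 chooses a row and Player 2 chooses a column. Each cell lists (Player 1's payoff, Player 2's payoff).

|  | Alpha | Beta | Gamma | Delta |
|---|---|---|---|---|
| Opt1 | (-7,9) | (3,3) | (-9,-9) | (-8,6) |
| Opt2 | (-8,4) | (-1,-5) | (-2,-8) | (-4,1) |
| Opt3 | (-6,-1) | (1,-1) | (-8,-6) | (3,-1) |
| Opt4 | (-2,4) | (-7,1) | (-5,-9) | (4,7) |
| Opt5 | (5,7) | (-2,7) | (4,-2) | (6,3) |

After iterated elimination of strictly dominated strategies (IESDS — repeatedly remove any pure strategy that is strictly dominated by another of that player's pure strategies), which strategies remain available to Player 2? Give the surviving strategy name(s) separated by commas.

Player 1's strategy Opt4 is strictly dominated by Opt5 (Alpha: 5>-2, Beta: -2>-7, Gamma: 4>-5, Delta: 6>4) and is removed.
Player 2's strategy Gamma is strictly dominated by Alpha (Opt1: 9>-9, Opt2: 4>-8, Opt3: -1>-6, Opt5: 7>-2) and is removed.
Player 1's strategy Opt2 is strictly dominated by Opt3 (Alpha: -6>-8, Beta: 1>-1, Delta: 3>-4) and is removed.
Among the remaining strategies, none is strictly dominated by another pure strategy of the same player, so the elimination stops.
Surviving strategies — Player 1: {Opt1, Opt3, Opt5}; Player 2: {Alpha, Beta, Delta}.

Alpha, Beta, Delta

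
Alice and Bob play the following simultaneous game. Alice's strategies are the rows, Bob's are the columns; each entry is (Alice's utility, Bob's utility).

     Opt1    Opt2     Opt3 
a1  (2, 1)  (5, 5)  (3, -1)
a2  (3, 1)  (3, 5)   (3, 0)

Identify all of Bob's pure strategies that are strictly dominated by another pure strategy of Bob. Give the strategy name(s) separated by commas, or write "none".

Opt1, Opt3

Opt1 is strictly dominated by Opt2 (a1: 5>1, a2: 5>1).
Nothing dominates Opt2: Opt1 at a1 (5>1); Opt3 at a1 (5>-1).
Opt3: dominated, since Opt1 does at least as well everywhere (a1: 1>-1, a2: 1>0).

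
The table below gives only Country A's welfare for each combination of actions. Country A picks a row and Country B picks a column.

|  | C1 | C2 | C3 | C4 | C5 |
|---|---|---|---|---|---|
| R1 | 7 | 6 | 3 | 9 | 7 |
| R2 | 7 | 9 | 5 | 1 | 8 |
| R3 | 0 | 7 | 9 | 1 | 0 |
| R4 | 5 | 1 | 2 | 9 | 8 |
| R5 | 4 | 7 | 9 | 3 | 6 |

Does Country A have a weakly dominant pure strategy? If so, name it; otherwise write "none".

none

R1 fails to dominate R2 at C2 (6<9).
R2 fails to dominate R1 at C4 (1<9).
R3 fails to dominate R1 at C1 (0<7).
R4 fails to dominate R1 at C1 (5<7).
R5 fails to dominate R1 at C1 (4<7).
No single strategy dominates all the others.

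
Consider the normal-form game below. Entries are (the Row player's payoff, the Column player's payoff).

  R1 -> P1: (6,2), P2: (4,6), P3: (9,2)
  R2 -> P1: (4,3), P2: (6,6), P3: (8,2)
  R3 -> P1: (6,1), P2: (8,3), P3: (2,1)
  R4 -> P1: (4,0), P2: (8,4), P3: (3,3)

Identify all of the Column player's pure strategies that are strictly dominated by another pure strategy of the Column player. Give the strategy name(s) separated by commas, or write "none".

P1, P3

P2 strictly dominates P1 — R1: 6>2, R2: 6>3, R3: 3>1, R4: 4>0.
Nothing dominates P2: P1 at R1 (6>2); P3 at R1 (6>2).
P3: dominated, since P2 does at least as well everywhere (R1: 6>2, R2: 6>2, R3: 3>1, R4: 4>3).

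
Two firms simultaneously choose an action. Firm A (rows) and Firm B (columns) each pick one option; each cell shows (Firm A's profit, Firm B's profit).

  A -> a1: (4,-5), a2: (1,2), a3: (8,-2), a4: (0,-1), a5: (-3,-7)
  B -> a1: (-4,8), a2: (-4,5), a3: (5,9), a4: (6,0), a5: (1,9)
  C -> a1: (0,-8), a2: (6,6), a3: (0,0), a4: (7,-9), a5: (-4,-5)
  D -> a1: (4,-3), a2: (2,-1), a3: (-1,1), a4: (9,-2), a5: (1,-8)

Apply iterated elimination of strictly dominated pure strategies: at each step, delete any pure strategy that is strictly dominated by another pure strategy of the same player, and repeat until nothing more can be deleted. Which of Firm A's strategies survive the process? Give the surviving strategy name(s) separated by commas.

A, B, C, D

Firm B's strategy a1 is strictly dominated by a3 (A: -2>-5, B: 9>8, C: 0>-8, D: 1>-3) and is removed.
Firm B's strategy a4 is strictly dominated by a2 (A: 2>-1, B: 5>0, C: 6>-9, D: -1>-2) and is removed.
Among the remaining strategies, none is strictly dominated by another pure strategy of the same player, so the elimination stops.
Surviving strategies — Firm A: {A, B, C, D}; Firm B: {a2, a3, a5}.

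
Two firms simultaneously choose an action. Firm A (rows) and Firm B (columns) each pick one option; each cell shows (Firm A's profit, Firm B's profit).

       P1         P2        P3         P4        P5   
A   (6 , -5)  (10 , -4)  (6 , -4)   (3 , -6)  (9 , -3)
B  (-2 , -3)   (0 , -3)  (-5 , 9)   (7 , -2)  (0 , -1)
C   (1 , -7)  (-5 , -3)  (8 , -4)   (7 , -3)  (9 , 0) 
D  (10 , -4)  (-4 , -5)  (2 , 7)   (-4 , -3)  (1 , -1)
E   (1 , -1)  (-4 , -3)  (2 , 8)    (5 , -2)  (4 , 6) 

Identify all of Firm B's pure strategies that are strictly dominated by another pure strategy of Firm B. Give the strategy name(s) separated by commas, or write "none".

P1 is strictly dominated by P3 (A: -4>-5, B: 9>-3, C: -4>-7, D: 7>-4, E: 8>-1).
P2 is strictly dominated by P5 (A: -3>-4, B: -1>-3, C: 0>-3, D: -1>-5, E: 6>-3).
Nothing dominates P3: P1 at A (-4>-5); P2 at A (-4=-4); P4 at A (-4>-6); P5 at B (9>-1).
P4: dominated, since P5 does at least as well everywhere (A: -3>-6, B: -1>-2, C: 0>-3, D: -1>-3, E: 6>-2).
Nothing dominates P5: P1 at A (-3>-5); P2 at A (-3>-4); P3 at A (-3>-4); P4 at A (-3>-6).

P1, P2, P4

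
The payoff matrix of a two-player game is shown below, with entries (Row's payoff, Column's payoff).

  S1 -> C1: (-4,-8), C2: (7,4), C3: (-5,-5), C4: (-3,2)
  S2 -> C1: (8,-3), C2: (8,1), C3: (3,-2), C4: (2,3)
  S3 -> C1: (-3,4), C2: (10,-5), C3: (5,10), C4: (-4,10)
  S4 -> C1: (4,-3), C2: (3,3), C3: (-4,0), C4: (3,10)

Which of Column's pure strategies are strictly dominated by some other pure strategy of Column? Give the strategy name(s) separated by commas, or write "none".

C3 strictly dominates C1 — S1: -5>-8, S2: -2>-3, S3: 10>4, S4: 0>-3.
C2: no other strategy beats it everywhere (C1 at S1 (4>-8); C3 at S1 (4>-5); C4 at S1 (4>2)).
C3: no other strategy beats it everywhere (C1 at S1 (-5>-8); C2 at S3 (10>-5); C4 at S3 (10=10)).
Nothing dominates C4: C1 at S1 (2>-8); C2 at S2 (3>1); C3 at S1 (2>-5).

C1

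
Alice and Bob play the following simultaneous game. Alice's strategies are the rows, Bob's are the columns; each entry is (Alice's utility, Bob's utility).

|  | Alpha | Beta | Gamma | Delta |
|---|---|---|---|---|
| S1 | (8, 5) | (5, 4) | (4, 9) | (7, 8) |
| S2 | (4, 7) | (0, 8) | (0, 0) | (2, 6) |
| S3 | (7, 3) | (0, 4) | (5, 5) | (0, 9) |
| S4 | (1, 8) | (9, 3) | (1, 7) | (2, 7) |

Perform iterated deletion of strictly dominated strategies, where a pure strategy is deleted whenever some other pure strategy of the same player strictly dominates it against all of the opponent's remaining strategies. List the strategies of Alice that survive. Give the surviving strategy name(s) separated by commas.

Row S2 is eliminated: S1 beats it against every remaining column (Alpha: 8>4, Beta: 5>0, Gamma: 4>0, Delta: 7>2).
Bob's strategy Beta is strictly dominated by Gamma (S1: 9>4, S3: 5>4, S4: 7>3) and is removed.
Row S4 is eliminated: S1 beats it against every remaining column (Alpha: 8>1, Gamma: 4>1, Delta: 7>2).
Bob's strategy Alpha is strictly dominated by Gamma (S1: 9>5, S3: 5>3) and is removed.
Among the remaining strategies, none is strictly dominated by another pure strategy of the same player, so the elimination stops.
Surviving strategies — Alice: {S1, S3}; Bob: {Gamma, Delta}.

S1, S3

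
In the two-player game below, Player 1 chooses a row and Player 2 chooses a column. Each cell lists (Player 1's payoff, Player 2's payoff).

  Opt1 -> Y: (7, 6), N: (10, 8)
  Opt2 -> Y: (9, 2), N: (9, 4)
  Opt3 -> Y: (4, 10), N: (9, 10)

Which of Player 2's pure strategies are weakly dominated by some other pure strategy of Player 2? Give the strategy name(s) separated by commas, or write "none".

N weakly dominates Y — Opt1: 8>6, Opt2: 4>2, Opt3: 10=10.
N is not dominated — it holds its own against Y at Opt1 (8>6).

Y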